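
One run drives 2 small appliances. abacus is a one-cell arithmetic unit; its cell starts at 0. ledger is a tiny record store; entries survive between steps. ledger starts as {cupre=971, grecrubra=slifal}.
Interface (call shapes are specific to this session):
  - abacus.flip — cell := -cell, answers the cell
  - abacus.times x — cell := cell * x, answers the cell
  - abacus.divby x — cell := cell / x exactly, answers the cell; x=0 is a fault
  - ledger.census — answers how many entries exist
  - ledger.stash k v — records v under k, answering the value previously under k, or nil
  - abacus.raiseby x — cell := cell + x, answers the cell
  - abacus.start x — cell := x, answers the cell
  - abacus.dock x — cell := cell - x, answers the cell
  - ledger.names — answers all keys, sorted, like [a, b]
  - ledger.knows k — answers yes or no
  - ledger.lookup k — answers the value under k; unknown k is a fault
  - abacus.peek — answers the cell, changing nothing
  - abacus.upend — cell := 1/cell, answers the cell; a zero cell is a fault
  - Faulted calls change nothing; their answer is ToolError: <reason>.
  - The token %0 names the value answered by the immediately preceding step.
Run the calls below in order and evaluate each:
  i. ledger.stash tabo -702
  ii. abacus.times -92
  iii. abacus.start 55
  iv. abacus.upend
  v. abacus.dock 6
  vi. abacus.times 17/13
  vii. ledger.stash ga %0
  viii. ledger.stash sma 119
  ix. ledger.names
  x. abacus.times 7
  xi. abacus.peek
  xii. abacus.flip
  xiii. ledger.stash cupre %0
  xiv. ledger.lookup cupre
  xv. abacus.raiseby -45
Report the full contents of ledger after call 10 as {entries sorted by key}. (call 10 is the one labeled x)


> ledger.stash k='tabo' v='-702'
  nil
> abacus.times x='-92'
  0
> abacus.start x='55'
  55
> abacus.upend
  1/55
> abacus.dock x='6'
  -329/55
> abacus.times x='17/13'
  -5593/715
> ledger.stash k='ga' v='%0'
  nil
> ledger.stash k='sma' v='119'
  nil
> ledger.names
  [cupre, ga, grecrubra, sma, tabo]
> abacus.times x='7'
  -39151/715
> abacus.peek
  -39151/715
> abacus.flip
  39151/715
> ledger.stash k='cupre' v='%0'
  971
> ledger.lookup k='cupre'
  39151/715
> abacus.raiseby x='-45'
  6976/715

Answer: {cupre=971, ga=-5593/715, grecrubra=slifal, sma=119, tabo=-702}


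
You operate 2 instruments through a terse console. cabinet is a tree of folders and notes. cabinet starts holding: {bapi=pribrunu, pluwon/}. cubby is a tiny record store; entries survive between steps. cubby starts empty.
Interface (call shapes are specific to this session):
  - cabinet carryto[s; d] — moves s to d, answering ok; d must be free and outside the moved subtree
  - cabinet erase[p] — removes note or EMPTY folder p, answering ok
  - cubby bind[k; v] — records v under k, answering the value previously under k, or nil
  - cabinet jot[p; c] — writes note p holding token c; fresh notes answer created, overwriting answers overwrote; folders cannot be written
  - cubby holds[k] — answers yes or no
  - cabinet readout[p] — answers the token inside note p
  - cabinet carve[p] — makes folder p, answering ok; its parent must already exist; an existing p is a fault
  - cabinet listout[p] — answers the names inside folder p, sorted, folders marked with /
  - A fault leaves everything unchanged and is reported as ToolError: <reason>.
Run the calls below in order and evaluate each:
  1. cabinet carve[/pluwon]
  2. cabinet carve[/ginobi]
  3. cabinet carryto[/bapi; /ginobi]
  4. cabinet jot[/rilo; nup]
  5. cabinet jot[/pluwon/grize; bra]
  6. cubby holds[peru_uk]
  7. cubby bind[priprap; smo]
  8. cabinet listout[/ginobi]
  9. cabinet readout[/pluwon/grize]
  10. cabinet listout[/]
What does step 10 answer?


Answer: [bapi, ginobi/, pluwon/, rilo]

Derivation:
! 1. cabinet carve(p=/pluwon) : ToolError: exists
! 2. cabinet carve(p=/ginobi) : ok
! 3. cabinet carryto(s=/bapi, d=/ginobi) : ToolError: exists
! 4. cabinet jot(p=/rilo, c=nup) : created
! 5. cabinet jot(p=/pluwon/grize, c=bra) : created
! 6. cubby holds(k=peru_uk) : no
! 7. cubby bind(k=priprap, v=smo) : nil
! 8. cabinet listout(p=/ginobi) : []
! 9. cabinet readout(p=/pluwon/grize) : bra
! 10. cabinet listout(p=/) : [bapi, ginobi/, pluwon/, rilo]


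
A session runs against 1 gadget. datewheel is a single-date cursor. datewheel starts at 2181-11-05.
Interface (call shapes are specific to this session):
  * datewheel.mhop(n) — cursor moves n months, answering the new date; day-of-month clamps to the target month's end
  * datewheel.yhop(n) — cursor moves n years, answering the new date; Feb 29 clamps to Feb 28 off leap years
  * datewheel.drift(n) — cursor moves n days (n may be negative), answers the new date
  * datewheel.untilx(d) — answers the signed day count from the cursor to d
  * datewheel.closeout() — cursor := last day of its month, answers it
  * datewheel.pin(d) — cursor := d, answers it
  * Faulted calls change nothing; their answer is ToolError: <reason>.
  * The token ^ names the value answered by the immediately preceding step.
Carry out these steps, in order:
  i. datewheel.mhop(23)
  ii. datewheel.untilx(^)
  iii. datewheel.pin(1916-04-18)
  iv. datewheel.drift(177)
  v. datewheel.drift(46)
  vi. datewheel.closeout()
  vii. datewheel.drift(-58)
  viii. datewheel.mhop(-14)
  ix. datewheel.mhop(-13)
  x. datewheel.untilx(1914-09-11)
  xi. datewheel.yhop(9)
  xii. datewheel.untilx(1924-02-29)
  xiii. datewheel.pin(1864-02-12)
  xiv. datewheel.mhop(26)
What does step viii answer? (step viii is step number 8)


Answer: 1915-08-03

Derivation:
-- 1. datewheel.mhop(n='23') == 2183-10-05
-- 2. datewheel.untilx(d='^') == 0
-- 3. datewheel.pin(d='1916-04-18') == 1916-04-18
-- 4. datewheel.drift(n='177') == 1916-10-12
-- 5. datewheel.drift(n='46') == 1916-11-27
-- 6. datewheel.closeout() == 1916-11-30
-- 7. datewheel.drift(n='-58') == 1916-10-03
-- 8. datewheel.mhop(n='-14') == 1915-08-03
-- 9. datewheel.mhop(n='-13') == 1914-07-03
-- 10. datewheel.untilx(d='1914-09-11') == 70
-- 11. datewheel.yhop(n='9') == 1923-07-03
-- 12. datewheel.untilx(d='1924-02-29') == 241
-- 13. datewheel.pin(d='1864-02-12') == 1864-02-12
-- 14. datewheel.mhop(n='26') == 1866-04-12


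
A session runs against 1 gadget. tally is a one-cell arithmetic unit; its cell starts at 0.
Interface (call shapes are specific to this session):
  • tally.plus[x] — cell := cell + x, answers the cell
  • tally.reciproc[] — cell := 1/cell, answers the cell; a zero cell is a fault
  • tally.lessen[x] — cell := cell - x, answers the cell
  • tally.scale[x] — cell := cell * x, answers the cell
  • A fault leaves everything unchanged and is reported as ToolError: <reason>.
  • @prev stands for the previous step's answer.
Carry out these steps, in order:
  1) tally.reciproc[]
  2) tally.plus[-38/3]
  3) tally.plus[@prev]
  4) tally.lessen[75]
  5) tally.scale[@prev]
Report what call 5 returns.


Act: tally.reciproc[]
Obs: ToolError: reciprocal of zero
Act: tally.plus[x→-38/3]
Obs: -38/3
Act: tally.plus[x→@prev]
Obs: -76/3
Act: tally.lessen[x→75]
Obs: -301/3
Act: tally.scale[x→@prev]
Obs: 90601/9

Answer: 90601/9


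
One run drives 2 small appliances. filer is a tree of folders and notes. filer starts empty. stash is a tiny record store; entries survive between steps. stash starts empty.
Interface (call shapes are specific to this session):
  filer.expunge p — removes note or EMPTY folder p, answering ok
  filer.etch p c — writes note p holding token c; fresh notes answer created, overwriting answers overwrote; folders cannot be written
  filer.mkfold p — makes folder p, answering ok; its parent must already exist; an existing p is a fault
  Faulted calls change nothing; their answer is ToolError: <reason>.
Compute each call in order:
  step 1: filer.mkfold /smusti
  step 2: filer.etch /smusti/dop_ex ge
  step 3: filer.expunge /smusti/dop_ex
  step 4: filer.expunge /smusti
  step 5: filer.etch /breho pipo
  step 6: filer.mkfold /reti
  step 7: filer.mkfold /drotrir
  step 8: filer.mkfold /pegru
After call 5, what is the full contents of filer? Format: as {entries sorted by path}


# filer.mkfold(/smusti) -> ok
# filer.etch(/smusti/dop_ex, ge) -> created
# filer.expunge(/smusti/dop_ex) -> ok
# filer.expunge(/smusti) -> ok
# filer.etch(/breho, pipo) -> created
# filer.mkfold(/reti) -> ok
# filer.mkfold(/drotrir) -> ok
# filer.mkfold(/pegru) -> ok

Answer: {breho=pipo}


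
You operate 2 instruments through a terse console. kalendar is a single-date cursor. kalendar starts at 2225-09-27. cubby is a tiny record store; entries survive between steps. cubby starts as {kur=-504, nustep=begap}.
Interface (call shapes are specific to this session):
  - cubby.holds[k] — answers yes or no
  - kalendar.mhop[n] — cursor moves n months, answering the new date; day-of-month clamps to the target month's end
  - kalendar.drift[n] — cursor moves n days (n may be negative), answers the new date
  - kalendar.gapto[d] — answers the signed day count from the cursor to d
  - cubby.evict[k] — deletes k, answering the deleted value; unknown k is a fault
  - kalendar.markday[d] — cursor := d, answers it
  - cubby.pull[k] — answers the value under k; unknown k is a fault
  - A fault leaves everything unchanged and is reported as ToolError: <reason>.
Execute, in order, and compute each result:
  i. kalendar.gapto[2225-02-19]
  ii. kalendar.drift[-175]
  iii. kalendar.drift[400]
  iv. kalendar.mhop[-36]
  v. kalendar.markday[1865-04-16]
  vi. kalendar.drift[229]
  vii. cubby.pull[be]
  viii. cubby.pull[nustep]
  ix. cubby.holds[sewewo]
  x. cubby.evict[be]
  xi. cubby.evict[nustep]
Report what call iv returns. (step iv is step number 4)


Answer: 2223-05-10

Derivation:
CALL kalendar.gapto[2225-02-19]
RET  -220
CALL kalendar.drift[-175]
RET  2225-04-05
CALL kalendar.drift[400]
RET  2226-05-10
CALL kalendar.mhop[-36]
RET  2223-05-10
CALL kalendar.markday[1865-04-16]
RET  1865-04-16
CALL kalendar.drift[229]
RET  1865-12-01
CALL cubby.pull[be]
RET  ToolError: no such key be
CALL cubby.pull[nustep]
RET  begap
CALL cubby.holds[sewewo]
RET  no
CALL cubby.evict[be]
RET  ToolError: no such key be
CALL cubby.evict[nustep]
RET  begap


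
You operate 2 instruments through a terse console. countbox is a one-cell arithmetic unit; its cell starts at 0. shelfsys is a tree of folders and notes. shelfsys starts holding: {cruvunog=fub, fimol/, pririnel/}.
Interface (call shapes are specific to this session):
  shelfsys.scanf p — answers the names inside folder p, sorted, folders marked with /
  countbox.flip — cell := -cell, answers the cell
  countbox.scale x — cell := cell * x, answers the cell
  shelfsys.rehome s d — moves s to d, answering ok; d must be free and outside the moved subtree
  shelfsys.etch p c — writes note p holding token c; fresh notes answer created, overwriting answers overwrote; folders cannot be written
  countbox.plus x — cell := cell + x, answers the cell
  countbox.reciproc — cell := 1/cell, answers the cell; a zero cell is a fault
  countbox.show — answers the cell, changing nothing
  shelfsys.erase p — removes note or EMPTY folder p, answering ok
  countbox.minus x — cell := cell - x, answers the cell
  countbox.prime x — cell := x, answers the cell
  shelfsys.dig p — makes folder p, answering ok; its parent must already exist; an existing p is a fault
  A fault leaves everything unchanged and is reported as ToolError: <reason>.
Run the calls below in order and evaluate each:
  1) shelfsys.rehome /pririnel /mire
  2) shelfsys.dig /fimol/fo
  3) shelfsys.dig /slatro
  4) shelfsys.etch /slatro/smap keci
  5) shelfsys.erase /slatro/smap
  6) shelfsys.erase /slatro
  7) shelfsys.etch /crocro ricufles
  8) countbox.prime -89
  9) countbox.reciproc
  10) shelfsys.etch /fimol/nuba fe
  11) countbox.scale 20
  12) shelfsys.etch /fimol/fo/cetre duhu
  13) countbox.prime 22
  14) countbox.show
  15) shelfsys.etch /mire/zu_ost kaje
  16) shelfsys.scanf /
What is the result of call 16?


Answer: [crocro, cruvunog, fimol/, mire/]

Derivation:
Calling rehome(s→/pririnel, d→/mire): ok.
I run dig(p→/fimol/fo), yielding ok.
I run dig(p→/slatro), yielding ok.
Now I run etch(p→/slatro/smap, c→keci), giving created.
Now I run erase(p→/slatro/smap): ok.
I run erase(p→/slatro): ok.
I run etch(p→/crocro, c→ricufles), — result: created.
Now I run prime(x→-89), giving -89.
Now I run reciproc: -1/89.
I invoke etch(p→/fimol/nuba, c→fe): created.
Invoking scale(x→20), → -20/89.
Calling etch(p→/fimol/fo/cetre, c→duhu), and see created.
I try prime(x→22), — result: 22.
I invoke show(), — result: 22.
Then etch(p→/mire/zu_ost, c→kaje), and get created.
I try scanf(p→/), giving [crocro, cruvunog, fimol/, mire/].


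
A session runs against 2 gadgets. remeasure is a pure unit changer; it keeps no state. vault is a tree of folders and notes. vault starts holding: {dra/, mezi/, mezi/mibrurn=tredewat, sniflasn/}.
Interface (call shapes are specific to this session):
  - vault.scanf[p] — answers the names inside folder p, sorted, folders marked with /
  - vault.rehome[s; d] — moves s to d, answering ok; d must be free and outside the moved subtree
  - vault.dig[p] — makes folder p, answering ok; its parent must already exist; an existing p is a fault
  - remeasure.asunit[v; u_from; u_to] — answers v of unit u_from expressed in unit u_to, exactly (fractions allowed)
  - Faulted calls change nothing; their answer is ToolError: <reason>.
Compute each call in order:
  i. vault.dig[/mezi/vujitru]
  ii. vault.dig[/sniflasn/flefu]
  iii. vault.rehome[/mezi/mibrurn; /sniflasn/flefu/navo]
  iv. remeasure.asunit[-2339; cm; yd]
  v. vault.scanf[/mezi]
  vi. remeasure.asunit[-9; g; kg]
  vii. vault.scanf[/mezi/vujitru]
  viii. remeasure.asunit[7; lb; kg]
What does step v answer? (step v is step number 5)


-> vault.dig(p='/mezi/vujitru')
<- ok
-> vault.dig(p='/sniflasn/flefu')
<- ok
-> vault.rehome(s='/mezi/mibrurn', d='/sniflasn/flefu/navo')
<- ok
-> remeasure.asunit(v='-2339', u_from='cm', u_to='yd')
<- -58475/2286
-> vault.scanf(p='/mezi')
<- [vujitru/]
-> remeasure.asunit(v='-9', u_from='g', u_to='kg')
<- -9/1000
-> vault.scanf(p='/mezi/vujitru')
<- []
-> remeasure.asunit(v='7', u_from='lb', u_to='kg')
<- 317514659/100000000

Answer: [vujitru/]


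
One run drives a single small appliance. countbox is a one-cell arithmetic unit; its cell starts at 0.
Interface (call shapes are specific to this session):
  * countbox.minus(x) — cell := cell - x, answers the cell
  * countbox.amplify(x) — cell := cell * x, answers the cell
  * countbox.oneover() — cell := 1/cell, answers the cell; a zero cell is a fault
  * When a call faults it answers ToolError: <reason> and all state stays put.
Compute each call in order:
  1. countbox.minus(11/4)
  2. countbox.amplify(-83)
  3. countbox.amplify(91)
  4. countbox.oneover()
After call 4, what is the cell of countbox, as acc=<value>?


-- countbox.minus(x→11/4) ~> -11/4
-- countbox.amplify(x→-83) ~> 913/4
-- countbox.amplify(x→91) ~> 83083/4
-- countbox.oneover() ~> 4/83083

Answer: acc=4/83083


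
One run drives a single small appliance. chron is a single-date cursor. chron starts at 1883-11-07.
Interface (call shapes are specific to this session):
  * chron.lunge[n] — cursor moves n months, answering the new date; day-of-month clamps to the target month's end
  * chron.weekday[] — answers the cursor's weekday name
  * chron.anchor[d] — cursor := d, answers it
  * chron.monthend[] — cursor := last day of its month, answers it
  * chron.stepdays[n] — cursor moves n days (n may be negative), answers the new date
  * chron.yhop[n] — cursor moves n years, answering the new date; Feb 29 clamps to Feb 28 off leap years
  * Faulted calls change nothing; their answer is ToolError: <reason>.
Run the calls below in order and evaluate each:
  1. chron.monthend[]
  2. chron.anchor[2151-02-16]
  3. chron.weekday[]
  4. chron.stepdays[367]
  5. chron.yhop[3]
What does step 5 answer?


Answer: 2155-02-18

Derivation:
Now I run monthend, which returns 1883-11-30.
I invoke anchor on d→2151-02-16, which returns 2151-02-16.
Using weekday(), which returns Tuesday.
Using stepdays on n→367, and observe 2152-02-18.
Next I call yhop on n→3, — result: 2155-02-18.


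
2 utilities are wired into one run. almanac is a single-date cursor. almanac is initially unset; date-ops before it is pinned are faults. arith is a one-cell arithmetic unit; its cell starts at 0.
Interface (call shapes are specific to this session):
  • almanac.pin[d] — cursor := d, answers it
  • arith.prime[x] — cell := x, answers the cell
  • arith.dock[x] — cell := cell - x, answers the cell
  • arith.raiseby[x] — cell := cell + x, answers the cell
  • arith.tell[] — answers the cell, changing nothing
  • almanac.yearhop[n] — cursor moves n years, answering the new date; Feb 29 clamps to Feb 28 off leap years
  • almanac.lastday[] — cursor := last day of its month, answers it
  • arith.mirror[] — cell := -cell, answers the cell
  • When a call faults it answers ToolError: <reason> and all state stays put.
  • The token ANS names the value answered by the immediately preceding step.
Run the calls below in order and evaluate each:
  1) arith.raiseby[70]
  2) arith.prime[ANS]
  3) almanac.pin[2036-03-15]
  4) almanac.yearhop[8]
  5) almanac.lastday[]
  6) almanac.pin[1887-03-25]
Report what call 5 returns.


Next I call raiseby using x→70, giving 70.
Then prime using x→ANS, which returns 70.
Next I call pin using d→2036-03-15, and get 2036-03-15.
I call yearhop using n→8, — result: 2044-03-15.
I use lastday: 2044-03-31.
Now I run pin using d→1887-03-25, which returns 1887-03-25.

Answer: 2044-03-31


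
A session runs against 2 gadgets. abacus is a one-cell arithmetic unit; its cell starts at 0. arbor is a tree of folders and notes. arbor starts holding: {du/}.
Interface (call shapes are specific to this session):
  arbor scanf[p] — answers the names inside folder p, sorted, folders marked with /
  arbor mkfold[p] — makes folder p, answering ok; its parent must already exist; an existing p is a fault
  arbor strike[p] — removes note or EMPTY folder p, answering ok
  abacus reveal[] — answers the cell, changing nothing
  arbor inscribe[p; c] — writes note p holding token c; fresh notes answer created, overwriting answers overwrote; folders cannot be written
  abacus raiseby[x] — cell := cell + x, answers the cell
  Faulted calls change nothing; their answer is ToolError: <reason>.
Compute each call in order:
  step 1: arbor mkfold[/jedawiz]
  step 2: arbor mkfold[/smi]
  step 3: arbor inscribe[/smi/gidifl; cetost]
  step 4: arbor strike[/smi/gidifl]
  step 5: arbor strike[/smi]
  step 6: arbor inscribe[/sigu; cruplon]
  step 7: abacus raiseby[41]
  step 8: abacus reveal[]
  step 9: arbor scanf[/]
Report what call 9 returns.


Answer: [du/, jedawiz/, sigu]

Derivation:
>> arbor mkfold(/jedawiz)
<< ok
>> arbor mkfold(/smi)
<< ok
>> arbor inscribe(/smi/gidifl, cetost)
<< created
>> arbor strike(/smi/gidifl)
<< ok
>> arbor strike(/smi)
<< ok
>> arbor inscribe(/sigu, cruplon)
<< created
>> abacus raiseby(41)
<< 41
>> abacus reveal()
<< 41
>> arbor scanf(/)
<< [du/, jedawiz/, sigu]


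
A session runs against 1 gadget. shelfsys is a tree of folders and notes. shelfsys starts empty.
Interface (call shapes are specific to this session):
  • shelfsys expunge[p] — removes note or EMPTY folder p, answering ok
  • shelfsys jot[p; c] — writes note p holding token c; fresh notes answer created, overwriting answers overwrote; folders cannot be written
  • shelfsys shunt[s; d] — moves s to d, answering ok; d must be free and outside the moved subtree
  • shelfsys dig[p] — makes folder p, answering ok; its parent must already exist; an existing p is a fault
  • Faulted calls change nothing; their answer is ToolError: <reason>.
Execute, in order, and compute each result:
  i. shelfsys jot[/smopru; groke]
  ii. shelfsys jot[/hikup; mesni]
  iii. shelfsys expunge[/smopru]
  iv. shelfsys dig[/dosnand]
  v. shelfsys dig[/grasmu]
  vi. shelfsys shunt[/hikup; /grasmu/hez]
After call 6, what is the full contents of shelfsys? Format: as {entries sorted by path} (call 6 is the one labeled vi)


Act: shelfsys jot[p='/smopru'; c='groke']
Obs: created
Act: shelfsys jot[p='/hikup'; c='mesni']
Obs: created
Act: shelfsys expunge[p='/smopru']
Obs: ok
Act: shelfsys dig[p='/dosnand']
Obs: ok
Act: shelfsys dig[p='/grasmu']
Obs: ok
Act: shelfsys shunt[s='/hikup'; d='/grasmu/hez']
Obs: ok

Answer: {dosnand/, grasmu/, grasmu/hez=mesni}


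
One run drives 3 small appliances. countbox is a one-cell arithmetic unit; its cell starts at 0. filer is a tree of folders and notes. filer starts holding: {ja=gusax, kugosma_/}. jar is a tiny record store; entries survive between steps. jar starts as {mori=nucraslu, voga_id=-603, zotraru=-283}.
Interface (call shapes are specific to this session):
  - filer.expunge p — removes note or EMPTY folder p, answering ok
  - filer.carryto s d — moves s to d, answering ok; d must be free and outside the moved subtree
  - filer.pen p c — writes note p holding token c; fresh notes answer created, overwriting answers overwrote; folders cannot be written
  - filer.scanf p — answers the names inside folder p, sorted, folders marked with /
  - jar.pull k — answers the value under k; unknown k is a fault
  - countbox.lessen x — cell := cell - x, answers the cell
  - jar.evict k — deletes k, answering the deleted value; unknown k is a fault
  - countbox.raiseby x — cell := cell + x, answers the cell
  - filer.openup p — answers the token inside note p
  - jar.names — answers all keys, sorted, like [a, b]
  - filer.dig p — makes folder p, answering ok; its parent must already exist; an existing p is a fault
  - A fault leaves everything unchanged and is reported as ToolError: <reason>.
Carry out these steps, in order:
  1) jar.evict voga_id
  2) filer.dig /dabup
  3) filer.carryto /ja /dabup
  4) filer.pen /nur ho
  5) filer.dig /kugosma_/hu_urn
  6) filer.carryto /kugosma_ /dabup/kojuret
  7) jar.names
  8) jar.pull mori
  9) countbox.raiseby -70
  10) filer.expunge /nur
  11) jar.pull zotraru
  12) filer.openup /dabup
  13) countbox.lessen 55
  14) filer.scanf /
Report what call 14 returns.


·→ evict(voga_id)
·← -603
·→ dig(/dabup)
·← ok
·→ carryto(/ja, /dabup)
·← ToolError: exists
·→ pen(/nur, ho)
·← created
·→ dig(/kugosma_/hu_urn)
·← ok
·→ carryto(/kugosma_, /dabup/kojuret)
·← ok
·→ names()
·← [mori, zotraru]
·→ pull(mori)
·← nucraslu
·→ raiseby(-70)
·← -70
·→ expunge(/nur)
·← ok
·→ pull(zotraru)
·← -283
·→ openup(/dabup)
·← ToolError: is a directory
·→ lessen(55)
·← -125
·→ scanf(/)
·← [dabup/, ja]

Answer: [dabup/, ja]


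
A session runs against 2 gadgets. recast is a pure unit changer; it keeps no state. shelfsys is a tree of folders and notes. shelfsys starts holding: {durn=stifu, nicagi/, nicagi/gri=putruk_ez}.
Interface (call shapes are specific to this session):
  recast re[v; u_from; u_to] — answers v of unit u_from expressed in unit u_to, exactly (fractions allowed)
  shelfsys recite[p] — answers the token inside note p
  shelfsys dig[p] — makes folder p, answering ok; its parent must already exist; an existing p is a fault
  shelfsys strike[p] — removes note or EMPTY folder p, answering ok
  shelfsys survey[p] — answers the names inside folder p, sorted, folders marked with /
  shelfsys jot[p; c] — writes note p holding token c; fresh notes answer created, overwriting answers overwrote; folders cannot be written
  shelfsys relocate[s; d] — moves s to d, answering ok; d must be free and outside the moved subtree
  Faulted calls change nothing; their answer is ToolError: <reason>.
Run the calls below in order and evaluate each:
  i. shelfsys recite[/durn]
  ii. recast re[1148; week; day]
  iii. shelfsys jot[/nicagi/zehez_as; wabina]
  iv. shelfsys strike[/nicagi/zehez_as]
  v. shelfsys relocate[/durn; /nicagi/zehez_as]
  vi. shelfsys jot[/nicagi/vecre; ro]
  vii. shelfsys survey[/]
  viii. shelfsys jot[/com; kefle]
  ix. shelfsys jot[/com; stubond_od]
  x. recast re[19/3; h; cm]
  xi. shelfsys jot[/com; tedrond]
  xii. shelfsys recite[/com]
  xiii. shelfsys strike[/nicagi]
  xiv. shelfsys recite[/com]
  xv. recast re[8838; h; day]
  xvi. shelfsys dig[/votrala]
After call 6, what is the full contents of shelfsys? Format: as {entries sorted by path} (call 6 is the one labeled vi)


Answer: {nicagi/, nicagi/gri=putruk_ez, nicagi/vecre=ro, nicagi/zehez_as=stifu}

Derivation:
-- 1. shelfsys recite(p=/durn) == stifu
-- 2. recast re(v=1148, u_from=week, u_to=day) == 8036
-- 3. shelfsys jot(p=/nicagi/zehez_as, c=wabina) == created
-- 4. shelfsys strike(p=/nicagi/zehez_as) == ok
-- 5. shelfsys relocate(s=/durn, d=/nicagi/zehez_as) == ok
-- 6. shelfsys jot(p=/nicagi/vecre, c=ro) == created
-- 7. shelfsys survey(p=/) == [nicagi/]
-- 8. shelfsys jot(p=/com, c=kefle) == created
-- 9. shelfsys jot(p=/com, c=stubond_od) == overwrote
-- 10. recast re(v=19/3, u_from=h, u_to=cm) == ToolError: incompatible units
-- 11. shelfsys jot(p=/com, c=tedrond) == overwrote
-- 12. shelfsys recite(p=/com) == tedrond
-- 13. shelfsys strike(p=/nicagi) == ToolError: not empty
-- 14. shelfsys recite(p=/com) == tedrond
-- 15. recast re(v=8838, u_from=h, u_to=day) == 1473/4
-- 16. shelfsys dig(p=/votrala) == ok


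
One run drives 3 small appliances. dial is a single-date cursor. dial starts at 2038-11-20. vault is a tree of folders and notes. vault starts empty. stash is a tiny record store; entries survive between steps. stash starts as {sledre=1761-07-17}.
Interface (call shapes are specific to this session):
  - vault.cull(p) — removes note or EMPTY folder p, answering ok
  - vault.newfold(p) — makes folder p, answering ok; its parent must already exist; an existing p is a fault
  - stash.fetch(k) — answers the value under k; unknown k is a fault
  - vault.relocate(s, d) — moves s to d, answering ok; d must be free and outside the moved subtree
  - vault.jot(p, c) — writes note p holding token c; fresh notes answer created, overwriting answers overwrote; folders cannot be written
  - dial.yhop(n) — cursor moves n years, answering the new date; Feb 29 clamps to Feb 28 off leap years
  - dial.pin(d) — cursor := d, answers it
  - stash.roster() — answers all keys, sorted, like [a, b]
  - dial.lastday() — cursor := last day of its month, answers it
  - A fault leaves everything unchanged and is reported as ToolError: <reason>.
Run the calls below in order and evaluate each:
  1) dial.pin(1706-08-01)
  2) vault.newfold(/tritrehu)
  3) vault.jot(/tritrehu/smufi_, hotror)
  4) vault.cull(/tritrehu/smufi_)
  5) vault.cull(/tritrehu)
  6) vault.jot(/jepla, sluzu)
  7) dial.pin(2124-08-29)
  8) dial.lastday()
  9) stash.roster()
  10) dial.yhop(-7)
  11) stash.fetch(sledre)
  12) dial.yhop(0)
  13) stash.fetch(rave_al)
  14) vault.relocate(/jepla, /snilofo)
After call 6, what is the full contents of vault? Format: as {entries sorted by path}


Answer: {jepla=sluzu}

Derivation:
-- pin(d→1706-08-01) ~> 1706-08-01
-- newfold(p→/tritrehu) ~> ok
-- jot(p→/tritrehu/smufi_, c→hotror) ~> created
-- cull(p→/tritrehu/smufi_) ~> ok
-- cull(p→/tritrehu) ~> ok
-- jot(p→/jepla, c→sluzu) ~> created
-- pin(d→2124-08-29) ~> 2124-08-29
-- lastday() ~> 2124-08-31
-- roster() ~> [sledre]
-- yhop(n→-7) ~> 2117-08-31
-- fetch(k→sledre) ~> 1761-07-17
-- yhop(n→0) ~> 2117-08-31
-- fetch(k→rave_al) ~> ToolError: no such key rave_al
-- relocate(s→/jepla, d→/snilofo) ~> ok


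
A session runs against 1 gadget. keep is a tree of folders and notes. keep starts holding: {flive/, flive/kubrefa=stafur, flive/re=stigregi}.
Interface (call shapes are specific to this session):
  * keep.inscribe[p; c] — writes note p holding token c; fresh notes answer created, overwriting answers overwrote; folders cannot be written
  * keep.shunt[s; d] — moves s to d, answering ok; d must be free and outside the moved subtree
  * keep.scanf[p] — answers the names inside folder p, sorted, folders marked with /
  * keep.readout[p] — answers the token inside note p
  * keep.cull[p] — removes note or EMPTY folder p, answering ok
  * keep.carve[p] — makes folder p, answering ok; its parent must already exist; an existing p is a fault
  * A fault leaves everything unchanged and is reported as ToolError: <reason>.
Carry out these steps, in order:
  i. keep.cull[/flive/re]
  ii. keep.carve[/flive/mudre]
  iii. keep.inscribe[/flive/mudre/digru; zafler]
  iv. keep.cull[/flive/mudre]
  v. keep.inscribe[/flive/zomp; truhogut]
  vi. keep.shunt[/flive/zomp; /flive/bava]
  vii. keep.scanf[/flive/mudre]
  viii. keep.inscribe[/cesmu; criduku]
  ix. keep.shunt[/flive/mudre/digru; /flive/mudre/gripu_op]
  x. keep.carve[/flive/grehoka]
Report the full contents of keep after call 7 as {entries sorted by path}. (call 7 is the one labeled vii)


Answer: {flive/, flive/bava=truhogut, flive/kubrefa=stafur, flive/mudre/, flive/mudre/digru=zafler}

Derivation:
Now I run cull(p='/flive/re'), and get ok.
I invoke carve(p='/flive/mudre'), and see ok.
I invoke inscribe(p='/flive/mudre/digru', c='zafler'), and get created.
I invoke cull(p='/flive/mudre'), yielding ToolError: not empty.
Calling inscribe(p='/flive/zomp', c='truhogut'), — result: created.
Next I call shunt(s='/flive/zomp', d='/flive/bava'), giving ok.
Then scanf(p='/flive/mudre'), yielding [digru].
Invoking inscribe(p='/cesmu', c='criduku'), giving created.
I use shunt(s='/flive/mudre/digru', d='/flive/mudre/gripu_op'), giving ok.
I invoke carve(p='/flive/grehoka'), and see ok.


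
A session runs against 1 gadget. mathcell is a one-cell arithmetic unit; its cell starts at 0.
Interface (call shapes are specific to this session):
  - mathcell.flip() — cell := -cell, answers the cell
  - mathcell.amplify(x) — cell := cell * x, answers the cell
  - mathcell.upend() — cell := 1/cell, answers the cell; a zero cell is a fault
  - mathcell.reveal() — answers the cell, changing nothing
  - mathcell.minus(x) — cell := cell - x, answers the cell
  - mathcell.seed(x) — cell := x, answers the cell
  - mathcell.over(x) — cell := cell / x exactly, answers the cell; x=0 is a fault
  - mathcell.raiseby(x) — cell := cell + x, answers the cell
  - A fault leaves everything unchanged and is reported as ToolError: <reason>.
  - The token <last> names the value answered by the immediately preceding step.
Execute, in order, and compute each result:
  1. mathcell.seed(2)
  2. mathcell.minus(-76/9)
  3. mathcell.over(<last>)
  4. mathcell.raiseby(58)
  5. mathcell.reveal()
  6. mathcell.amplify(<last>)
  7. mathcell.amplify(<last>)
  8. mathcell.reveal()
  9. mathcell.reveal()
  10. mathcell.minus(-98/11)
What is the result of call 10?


> mathcell.seed 2
[out] 2
> mathcell.minus -76/9
[out] 94/9
> mathcell.over <last>
[out] 1
> mathcell.raiseby 58
[out] 59
> mathcell.reveal
[out] 59
> mathcell.amplify <last>
[out] 3481
> mathcell.amplify <last>
[out] 12117361
> mathcell.reveal
[out] 12117361
> mathcell.reveal
[out] 12117361
> mathcell.minus -98/11
[out] 133291069/11

Answer: 133291069/11


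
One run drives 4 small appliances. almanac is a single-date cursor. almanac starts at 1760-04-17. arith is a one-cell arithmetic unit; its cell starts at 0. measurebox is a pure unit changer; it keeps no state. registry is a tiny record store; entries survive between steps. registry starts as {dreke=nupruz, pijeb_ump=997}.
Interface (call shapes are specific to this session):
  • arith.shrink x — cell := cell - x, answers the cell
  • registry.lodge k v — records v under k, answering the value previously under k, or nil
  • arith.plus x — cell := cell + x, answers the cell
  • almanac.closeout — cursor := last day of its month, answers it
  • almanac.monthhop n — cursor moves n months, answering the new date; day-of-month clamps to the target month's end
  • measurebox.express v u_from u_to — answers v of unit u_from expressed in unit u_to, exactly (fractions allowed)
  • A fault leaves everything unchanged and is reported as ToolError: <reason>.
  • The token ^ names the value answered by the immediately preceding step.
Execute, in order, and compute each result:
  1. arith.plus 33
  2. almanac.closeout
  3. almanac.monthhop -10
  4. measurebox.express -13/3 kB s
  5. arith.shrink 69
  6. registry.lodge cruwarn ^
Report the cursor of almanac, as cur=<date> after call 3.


-- 1. arith.plus(33) == 33
-- 2. almanac.closeout() == 1760-04-30
-- 3. almanac.monthhop(-10) == 1759-06-30
-- 4. measurebox.express(-13/3, kB, s) == ToolError: incompatible units
-- 5. arith.shrink(69) == -36
-- 6. registry.lodge(cruwarn, ^) == nil

Answer: cur=1759-06-30


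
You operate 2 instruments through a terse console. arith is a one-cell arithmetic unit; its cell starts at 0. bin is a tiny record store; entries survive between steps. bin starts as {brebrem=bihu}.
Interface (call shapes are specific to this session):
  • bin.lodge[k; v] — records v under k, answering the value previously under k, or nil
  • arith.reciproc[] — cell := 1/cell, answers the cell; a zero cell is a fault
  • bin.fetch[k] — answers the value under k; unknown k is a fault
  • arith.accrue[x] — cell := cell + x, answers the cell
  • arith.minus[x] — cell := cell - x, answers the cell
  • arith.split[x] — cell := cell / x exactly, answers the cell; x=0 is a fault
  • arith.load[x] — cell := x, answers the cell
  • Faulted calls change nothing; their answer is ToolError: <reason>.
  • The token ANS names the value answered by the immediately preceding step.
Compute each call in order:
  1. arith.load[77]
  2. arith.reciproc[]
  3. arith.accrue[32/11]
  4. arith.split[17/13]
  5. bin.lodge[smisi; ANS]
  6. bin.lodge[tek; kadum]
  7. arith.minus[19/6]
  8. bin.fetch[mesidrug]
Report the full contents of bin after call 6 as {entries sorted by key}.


Answer: {brebrem=bihu, smisi=2925/1309, tek=kadum}

Derivation:
>> arith.load(x='77')
<< 77
>> arith.reciproc()
<< 1/77
>> arith.accrue(x='32/11')
<< 225/77
>> arith.split(x='17/13')
<< 2925/1309
>> bin.lodge(k='smisi', v='ANS')
<< nil
>> bin.lodge(k='tek', v='kadum')
<< nil
>> arith.minus(x='19/6')
<< -7321/7854
>> bin.fetch(k='mesidrug')
<< ToolError: no such key mesidrug


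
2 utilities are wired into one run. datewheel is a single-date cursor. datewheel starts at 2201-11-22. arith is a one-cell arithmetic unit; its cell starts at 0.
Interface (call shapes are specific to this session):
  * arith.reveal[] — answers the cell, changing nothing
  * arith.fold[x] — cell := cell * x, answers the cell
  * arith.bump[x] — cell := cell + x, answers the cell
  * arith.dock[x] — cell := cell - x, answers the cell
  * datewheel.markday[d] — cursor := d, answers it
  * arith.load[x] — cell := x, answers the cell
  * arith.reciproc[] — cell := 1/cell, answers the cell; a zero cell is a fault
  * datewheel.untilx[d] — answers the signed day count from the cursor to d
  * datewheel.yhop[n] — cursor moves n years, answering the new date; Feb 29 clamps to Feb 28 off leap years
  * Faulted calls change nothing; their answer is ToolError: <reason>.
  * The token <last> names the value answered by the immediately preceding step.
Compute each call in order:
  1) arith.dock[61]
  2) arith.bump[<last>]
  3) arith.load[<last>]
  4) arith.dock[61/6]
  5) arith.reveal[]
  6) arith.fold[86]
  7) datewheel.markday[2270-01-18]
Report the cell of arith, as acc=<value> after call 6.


Answer: acc=-34099/3

Derivation:
Calling arith.dock on 61, yielding -61.
Now I run arith.bump on <last>, and see -122.
Next I call arith.load on <last>, → -122.
I call arith.dock on 61/6, and observe -793/6.
I call arith.reveal(), and see -793/6.
I run arith.fold on 86, → -34099/3.
Invoking datewheel.markday on 2270-01-18, yielding 2270-01-18.


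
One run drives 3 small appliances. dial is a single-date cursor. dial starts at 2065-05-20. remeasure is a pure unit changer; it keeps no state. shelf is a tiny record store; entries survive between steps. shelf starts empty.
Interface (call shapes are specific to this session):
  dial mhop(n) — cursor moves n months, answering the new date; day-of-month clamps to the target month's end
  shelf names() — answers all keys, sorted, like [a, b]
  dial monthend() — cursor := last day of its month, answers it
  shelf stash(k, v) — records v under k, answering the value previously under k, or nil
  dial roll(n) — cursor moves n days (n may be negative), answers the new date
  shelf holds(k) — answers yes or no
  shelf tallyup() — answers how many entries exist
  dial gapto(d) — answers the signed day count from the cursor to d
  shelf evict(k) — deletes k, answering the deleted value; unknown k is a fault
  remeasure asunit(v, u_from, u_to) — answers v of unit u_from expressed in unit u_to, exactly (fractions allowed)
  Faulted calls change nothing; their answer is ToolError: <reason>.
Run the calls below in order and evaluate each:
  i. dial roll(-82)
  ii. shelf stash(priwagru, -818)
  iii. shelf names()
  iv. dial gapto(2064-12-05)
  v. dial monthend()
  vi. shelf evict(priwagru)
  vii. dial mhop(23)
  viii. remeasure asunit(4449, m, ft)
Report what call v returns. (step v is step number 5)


→ dial roll(n=-82)
← 2065-02-27
→ shelf stash(k=priwagru, v=-818)
← nil
→ shelf names()
← [priwagru]
→ dial gapto(d=2064-12-05)
← -84
→ dial monthend()
← 2065-02-28
→ shelf evict(k=priwagru)
← -818
→ dial mhop(n=23)
← 2067-01-28
→ remeasure asunit(v=4449, u_from=m, u_to=ft)
← 1853750/127

Answer: 2065-02-28


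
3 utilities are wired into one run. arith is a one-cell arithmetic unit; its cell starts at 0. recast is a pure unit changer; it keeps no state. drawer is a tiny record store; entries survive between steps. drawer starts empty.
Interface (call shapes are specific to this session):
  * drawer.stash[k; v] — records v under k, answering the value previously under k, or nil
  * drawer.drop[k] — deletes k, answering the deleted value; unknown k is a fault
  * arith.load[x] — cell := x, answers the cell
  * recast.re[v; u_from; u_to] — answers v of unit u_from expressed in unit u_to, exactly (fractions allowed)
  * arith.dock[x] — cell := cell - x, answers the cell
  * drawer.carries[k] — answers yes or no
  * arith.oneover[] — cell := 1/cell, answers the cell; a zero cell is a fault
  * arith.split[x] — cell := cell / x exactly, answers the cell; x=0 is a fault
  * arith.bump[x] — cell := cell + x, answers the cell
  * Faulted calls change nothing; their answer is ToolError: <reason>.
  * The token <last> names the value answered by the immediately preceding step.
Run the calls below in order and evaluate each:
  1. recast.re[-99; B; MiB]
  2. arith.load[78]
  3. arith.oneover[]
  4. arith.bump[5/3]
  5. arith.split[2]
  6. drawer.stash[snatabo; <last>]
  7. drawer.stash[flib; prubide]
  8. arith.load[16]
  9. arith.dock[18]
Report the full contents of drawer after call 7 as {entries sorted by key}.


~$ recast.re v: -99 u_from: B u_to: MiB
  -99/1048576
~$ arith.load x: 78
  78
~$ arith.oneover
  1/78
~$ arith.bump x: 5/3
  131/78
~$ arith.split x: 2
  131/156
~$ drawer.stash k: snatabo v: <last>
  nil
~$ drawer.stash k: flib v: prubide
  nil
~$ arith.load x: 16
  16
~$ arith.dock x: 18
  -2

Answer: {flib=prubide, snatabo=131/156}


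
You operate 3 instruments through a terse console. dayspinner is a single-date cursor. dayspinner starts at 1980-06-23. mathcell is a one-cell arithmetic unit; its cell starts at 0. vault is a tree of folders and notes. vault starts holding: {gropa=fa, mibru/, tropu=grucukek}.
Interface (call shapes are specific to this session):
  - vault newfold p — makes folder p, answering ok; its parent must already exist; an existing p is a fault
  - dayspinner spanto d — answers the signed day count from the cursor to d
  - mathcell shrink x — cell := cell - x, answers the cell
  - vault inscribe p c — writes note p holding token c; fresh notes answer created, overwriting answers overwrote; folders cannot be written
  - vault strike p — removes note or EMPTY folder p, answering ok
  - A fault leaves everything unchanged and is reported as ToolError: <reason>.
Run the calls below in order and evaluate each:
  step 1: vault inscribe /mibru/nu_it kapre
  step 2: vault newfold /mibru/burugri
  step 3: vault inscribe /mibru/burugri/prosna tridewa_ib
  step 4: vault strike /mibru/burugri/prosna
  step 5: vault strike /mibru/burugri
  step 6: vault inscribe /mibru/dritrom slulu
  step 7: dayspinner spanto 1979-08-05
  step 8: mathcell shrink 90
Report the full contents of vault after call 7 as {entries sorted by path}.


Answer: {gropa=fa, mibru/, mibru/dritrom=slulu, mibru/nu_it=kapre, tropu=grucukek}

Derivation:
[in] vault inscribe p='/mibru/nu_it' c='kapre'
  created
[in] vault newfold p='/mibru/burugri'
  ok
[in] vault inscribe p='/mibru/burugri/prosna' c='tridewa_ib'
  created
[in] vault strike p='/mibru/burugri/prosna'
  ok
[in] vault strike p='/mibru/burugri'
  ok
[in] vault inscribe p='/mibru/dritrom' c='slulu'
  created
[in] dayspinner spanto d='1979-08-05'
  -323
[in] mathcell shrink x='90'
  -90
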